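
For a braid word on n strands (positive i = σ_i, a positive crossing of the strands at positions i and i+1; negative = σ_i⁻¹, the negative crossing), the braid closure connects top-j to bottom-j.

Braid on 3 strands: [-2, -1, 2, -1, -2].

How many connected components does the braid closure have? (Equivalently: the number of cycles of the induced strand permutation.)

2

Derivation:
Track the strand permutation on 3 strands, starting from identity.
  step 1: s2^-1 swaps positions 2,3 -> [1 3 2]
  step 2: s1^-1 swaps positions 1,2 -> [3 1 2]
  step 3: s2 swaps positions 2,3 -> [3 2 1]
  step 4: s1^-1 swaps positions 1,2 -> [2 3 1]
  step 5: s2^-1 swaps positions 2,3 -> [2 1 3]
Final permutation (position -> original strand): [2 1 3]
Closure components = cycle count of this permutation = 2.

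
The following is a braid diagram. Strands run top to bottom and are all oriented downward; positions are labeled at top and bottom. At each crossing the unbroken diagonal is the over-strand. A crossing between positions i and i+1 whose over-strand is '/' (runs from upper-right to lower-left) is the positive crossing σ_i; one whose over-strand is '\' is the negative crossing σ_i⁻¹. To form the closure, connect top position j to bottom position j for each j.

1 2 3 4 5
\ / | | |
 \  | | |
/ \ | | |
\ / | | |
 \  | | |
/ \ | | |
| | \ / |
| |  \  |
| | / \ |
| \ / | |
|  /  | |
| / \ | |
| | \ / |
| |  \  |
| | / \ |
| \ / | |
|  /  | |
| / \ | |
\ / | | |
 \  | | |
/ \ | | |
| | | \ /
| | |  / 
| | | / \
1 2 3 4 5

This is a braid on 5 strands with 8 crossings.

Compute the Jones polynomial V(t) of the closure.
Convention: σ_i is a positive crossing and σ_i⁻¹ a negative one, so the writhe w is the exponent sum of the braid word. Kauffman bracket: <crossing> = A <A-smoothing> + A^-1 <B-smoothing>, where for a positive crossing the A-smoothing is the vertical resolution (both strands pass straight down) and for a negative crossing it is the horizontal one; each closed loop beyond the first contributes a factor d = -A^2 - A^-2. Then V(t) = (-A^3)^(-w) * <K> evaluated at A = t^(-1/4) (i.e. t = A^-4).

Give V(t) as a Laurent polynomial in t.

t - 1 + 2*t^-1 - 3*t^-2 + 3*t^-3 - 2*t^-4 + 2*t^-5 - t^-6

Derivation:
Reading the diagram top to bottom ('/'-over between positions i,i+1 = s_i, '\'-over = s_i^-1): braid word = s1^-1 s1^-1 s3^-1 s2 s3^-1 s2 s1^-1 s4.
The presented braid s1^-1 s1^-1 s3^-1 s2 s3^-1 s2 s1^-1 s4 on 5 strands reduces by inverse Markov moves (closure unchanged at each step):
  Destabilize: the word has the form β·s4 where s4 occurs only as the final letter (β ∈ B_4); drop it and the last strand → 4 strands.
Reduced to β = s1^-1 s1^-1 s3^-1 s2 s3^-1 s2 s1^-1 on 4 strands, 7 crossings.
Compute on β:
Braid: s1^-1 s1^-1 s3^-1 s2 s3^-1 s2 s1^-1 on 4 strands, 7 crossings.
Writhe w = (#positive) - (#negative) = 2 - 5 = -3.
State-sum expansion of <K>. There are 2^7 = 128 states.
Each crossing splits two ways (0=vertical, 1=horizontal). The state's weight is A^(#A-smoothings - #B-smoothings) * d^(loops - 1).
Tabulate the states by total A-exponent and number of loops L (A-exp: L × count):
  A^7: L=5 ×1
  A^5: L=4 ×7
  A^3: L=3 ×20, L=5 ×1
  A^1: L=2 ×27, L=4 ×8
  A^-1: L=1 ×15, L=3 ×19, L=5 ×1
  A^-3: L=2 ×17, L=4 ×4
  A^-5: L=3 ×7
  A^-7: L=4 ×1
Each group contributes A^e * Σ count * d^(L-1):
Powers of d = -A^2 - A^-2: d^2 = A^4 + 2 + A^-4; d^3 = -A^6 - 3*A^2 - 3*A^-2 - A^-6; d^4 = A^8 + 4*A^4 + 6 + 4*A^-4 + A^-8.
  A^7 * (d^4) = A^15 + 4*A^11 + 6*A^7 + 4*A^3 + A^-1
  A^5 * (7*d^3) = -7*A^11 - 21*A^7 - 21*A^3 - 7*A^-1
  A^3 * (20*d^2 + d^4) = A^11 + 24*A^7 + 46*A^3 + 24*A^-1 + A^-5
  A^1 * (27*d + 8*d^3) = -8*A^7 - 51*A^3 - 51*A^-1 - 8*A^-5
  A^-1 * (15 + 19*d^2 + d^4) = A^7 + 23*A^3 + 59*A^-1 + 23*A^-5 + A^-9
  A^-3 * (17*d + 4*d^3) = -4*A^3 - 29*A^-1 - 29*A^-5 - 4*A^-9
  A^-5 * (7*d^2) = 7*A^-1 + 14*A^-5 + 7*A^-9
  A^-7 * (d^3) = -A^-1 - 3*A^-5 - 3*A^-9 - A^-13
Summing the groups: <K> = A^15 - 2*A^11 + 2*A^7 - 3*A^3 + 3*A^-1 - 2*A^-5 + A^-9 - A^-13
Normalise by the writhe: (-A^3)^(-w) = (-A^3)^(3) = -A^9, so f(A) = -A^9 * <K> = -A^24 + 2*A^20 - 2*A^16 + 3*A^12 - 3*A^8 + 2*A^4 - 1 + A^-4.
Substitute A = t^(-1/4), i.e. A^e → t^(-e/4): V(t) = t - 1 + 2*t^-1 - 3*t^-2 + 3*t^-3 - 2*t^-4 + 2*t^-5 - t^-6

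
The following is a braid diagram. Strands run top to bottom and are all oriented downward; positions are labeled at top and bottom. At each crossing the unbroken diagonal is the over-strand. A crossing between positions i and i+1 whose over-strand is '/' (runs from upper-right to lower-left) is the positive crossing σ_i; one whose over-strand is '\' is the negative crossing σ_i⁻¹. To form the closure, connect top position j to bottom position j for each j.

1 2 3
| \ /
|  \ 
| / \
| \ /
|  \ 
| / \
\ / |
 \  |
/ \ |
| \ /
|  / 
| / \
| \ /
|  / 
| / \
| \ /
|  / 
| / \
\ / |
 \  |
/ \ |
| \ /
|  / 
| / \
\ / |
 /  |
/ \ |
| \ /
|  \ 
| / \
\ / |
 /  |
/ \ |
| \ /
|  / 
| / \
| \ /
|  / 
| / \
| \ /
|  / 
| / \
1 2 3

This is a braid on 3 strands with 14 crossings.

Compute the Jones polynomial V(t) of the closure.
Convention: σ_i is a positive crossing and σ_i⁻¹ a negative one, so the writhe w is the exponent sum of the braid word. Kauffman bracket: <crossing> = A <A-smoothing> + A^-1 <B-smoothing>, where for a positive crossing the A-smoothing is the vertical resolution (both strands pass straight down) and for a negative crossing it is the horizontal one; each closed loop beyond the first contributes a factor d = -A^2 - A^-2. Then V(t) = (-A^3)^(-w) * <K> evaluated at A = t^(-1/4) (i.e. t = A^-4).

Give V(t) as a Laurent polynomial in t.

-t^8 + t^7 - 2*t^6 + 3*t^5 - 3*t^4 + 4*t^3 - 2*t^2 + 2*t - 1

Derivation:
Reading the diagram top to bottom ('/'-over between positions i,i+1 = s_i, '\'-over = s_i^-1): braid word = s2^-1 s2^-1 s1^-1 s2 s2 s2 s1^-1 s2 s1 s2^-1 s1 s2 s2 s2.
The presented braid s2^-1 s2^-1 s1^-1 s2 s2 s2 s1^-1 s2 s1 s2^-1 s1 s2 s2 s2 on 3 strands reduces by inverse Markov moves (closure unchanged at each step):
  Deconjugate: the word is γ·β·γ⁻¹ with γ = s2^-1 s2^-1 (prefix) and γ⁻¹ = s2 s2 (suffix); strip both.
Reduced to β = s1^-1 s2 s2 s2 s1^-1 s2 s1 s2^-1 s1 s2 on 3 strands, 10 crossings.
Compute on β:
Braid: s1^-1 s2 s2 s2 s1^-1 s2 s1 s2^-1 s1 s2 on 3 strands, 10 crossings.
Writhe w = (#positive) - (#negative) = 7 - 3 = 4.
State-sum expansion of <K>. There are 2^10 = 1024 states.
For each crossing: s=0 is the vertical smoothing, s=1 horizontal. Crossing k contributes A^(sign_k * (1 - 2*s_k)); loop factor d = -A^2 - A^-2.
Tabulate the states by total A-exponent and number of loops L (A-exp: L × count):
  A^10: L=2 ×1
  A^8: L=1 ×5, L=3 ×5
  A^6: L=2 ×39, L=4 ×6
  A^4: L=1 ×34, L=3 ×85, L=5 ×1
  A^2: L=2 ×138, L=4 ×72
  A^0: L=1 ×48, L=3 ×167, L=5 ×37
  A^-2: L=2 ×91, L=4 ×109, L=6 ×10
  A^-4: L=3 ×82, L=5 ×37, L=7 ×1
  A^-6: L=4 ×40, L=6 ×5
  A^-8: L=5 ×10
  A^-10: L=6 ×1
Each group contributes A^e * Σ count * d^(L-1):
Powers of d = -A^2 - A^-2: d^2 = A^4 + 2 + A^-4; d^3 = -A^6 - 3*A^2 - 3*A^-2 - A^-6; d^4 = A^8 + 4*A^4 + 6 + 4*A^-4 + A^-8; d^5 = -A^10 - 5*A^6 - 10*A^2 - 10*A^-2 - 5*A^-6 - A^-10; d^6 = A^12 + 6*A^8 + 15*A^4 + 20 + 15*A^-4 + 6*A^-8 + A^-12.
  A^10 * (d) = -A^12 - A^8
  A^8 * (5 + 5*d^2) = 5*A^12 + 15*A^8 + 5*A^4
  A^6 * (39*d + 6*d^3) = -6*A^12 - 57*A^8 - 57*A^4 - 6
  A^4 * (34 + 85*d^2 + d^4) = A^12 + 89*A^8 + 210*A^4 + 89 + A^-4
  A^2 * (138*d + 72*d^3) = -72*A^8 - 354*A^4 - 354 - 72*A^-4
  A^0 * (48 + 167*d^2 + 37*d^4) = 37*A^8 + 315*A^4 + 604 + 315*A^-4 + 37*A^-8
  A^-2 * (91*d + 109*d^3 + 10*d^5) = -10*A^8 - 159*A^4 - 518 - 518*A^-4 - 159*A^-8 - 10*A^-12
  A^-4 * (82*d^2 + 37*d^4 + d^6) = A^8 + 43*A^4 + 245 + 406*A^-4 + 245*A^-8 + 43*A^-12 + A^-16
  A^-6 * (40*d^3 + 5*d^5) = -5*A^4 - 65 - 170*A^-4 - 170*A^-8 - 65*A^-12 - 5*A^-16
  A^-8 * (10*d^4) = 10 + 40*A^-4 + 60*A^-8 + 40*A^-12 + 10*A^-16
  A^-10 * (d^5) = -1 - 5*A^-4 - 10*A^-8 - 10*A^-12 - 5*A^-16 - A^-20
Summing the groups: <K> = -A^12 + 2*A^8 - 2*A^4 + 4 - 3*A^-4 + 3*A^-8 - 2*A^-12 + A^-16 - A^-20
Normalise by the writhe: (-A^3)^(-w) = (-A^3)^(-4) = A^-12, so f(A) = A^-12 * <K> = -1 + 2*A^-4 - 2*A^-8 + 4*A^-12 - 3*A^-16 + 3*A^-20 - 2*A^-24 + A^-28 - A^-32.
Substitute A = t^(-1/4), i.e. A^e → t^(-e/4): V(t) = -t^8 + t^7 - 2*t^6 + 3*t^5 - 3*t^4 + 4*t^3 - 2*t^2 + 2*t - 1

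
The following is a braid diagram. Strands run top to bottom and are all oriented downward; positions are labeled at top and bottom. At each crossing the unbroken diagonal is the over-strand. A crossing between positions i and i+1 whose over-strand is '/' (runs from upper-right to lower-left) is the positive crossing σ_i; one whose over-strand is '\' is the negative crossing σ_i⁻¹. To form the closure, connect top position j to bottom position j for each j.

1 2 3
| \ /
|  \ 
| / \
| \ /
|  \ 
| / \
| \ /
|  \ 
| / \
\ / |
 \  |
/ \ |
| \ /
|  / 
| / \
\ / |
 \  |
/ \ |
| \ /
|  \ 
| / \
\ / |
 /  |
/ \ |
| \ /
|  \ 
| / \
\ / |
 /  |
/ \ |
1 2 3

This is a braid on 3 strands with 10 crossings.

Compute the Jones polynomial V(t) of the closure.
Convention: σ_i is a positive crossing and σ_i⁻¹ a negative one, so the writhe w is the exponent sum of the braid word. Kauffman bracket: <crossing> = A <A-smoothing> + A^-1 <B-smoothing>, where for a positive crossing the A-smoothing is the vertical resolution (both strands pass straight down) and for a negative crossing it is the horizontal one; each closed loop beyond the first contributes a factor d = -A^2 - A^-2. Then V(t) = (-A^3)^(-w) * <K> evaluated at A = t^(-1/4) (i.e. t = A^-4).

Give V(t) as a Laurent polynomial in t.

Reading the diagram top to bottom ('/'-over between positions i,i+1 = s_i, '\'-over = s_i^-1): braid word = s2^-1 s2^-1 s2^-1 s1^-1 s2 s1^-1 s2^-1 s1 s2^-1 s1.
Braid: s2^-1 s2^-1 s2^-1 s1^-1 s2 s1^-1 s2^-1 s1 s2^-1 s1 on 3 strands, 10 crossings.
Writhe w = (#positive) - (#negative) = 3 - 7 = -4.
Computing the Kauffman bracket via state sum. There are 2^10 = 1024 states.
Each crossing splits two ways (0=vertical, 1=horizontal). The state's weight is A^(#A-smoothings - #B-smoothings) * d^(loops - 1).
Tabulate the states by total A-exponent and number of loops L (A-exp: L × count):
  A^10: L=6 ×1
  A^8: L=5 ×10
  A^6: L=4 ×41, L=6 ×4
  A^4: L=3 ×88, L=5 ×31, L=7 ×1
  A^2: L=2 ×102, L=4 ×99, L=6 ×9
  A^0: L=1 ×54, L=3 ×162, L=5 ×36
  A^-2: L=2 ×134, L=4 ×74, L=6 ×2
  A^-4: L=1 ×30, L=3 ×82, L=5 ×8
  A^-6: L=2 ×32, L=4 ×13
  A^-8: L=1 ×3, L=3 ×7
  A^-10: L=2 ×1
Each group contributes A^e * Σ count * d^(L-1):
Powers of d = -A^2 - A^-2: d^2 = A^4 + 2 + A^-4; d^3 = -A^6 - 3*A^2 - 3*A^-2 - A^-6; d^4 = A^8 + 4*A^4 + 6 + 4*A^-4 + A^-8; d^5 = -A^10 - 5*A^6 - 10*A^2 - 10*A^-2 - 5*A^-6 - A^-10; d^6 = A^12 + 6*A^8 + 15*A^4 + 20 + 15*A^-4 + 6*A^-8 + A^-12.
  A^10 * (d^5) = -A^20 - 5*A^16 - 10*A^12 - 10*A^8 - 5*A^4 - 1
  A^8 * (10*d^4) = 10*A^16 + 40*A^12 + 60*A^8 + 40*A^4 + 10
  A^6 * (41*d^3 + 4*d^5) = -4*A^16 - 61*A^12 - 163*A^8 - 163*A^4 - 61 - 4*A^-4
  A^4 * (88*d^2 + 31*d^4 + d^6) = A^16 + 37*A^12 + 227*A^8 + 382*A^4 + 227 + 37*A^-4 + A^-8
  A^2 * (102*d + 99*d^3 + 9*d^5) = -9*A^12 - 144*A^8 - 489*A^4 - 489 - 144*A^-4 - 9*A^-8
  A^0 * (54 + 162*d^2 + 36*d^4) = 36*A^8 + 306*A^4 + 594 + 306*A^-4 + 36*A^-8
  A^-2 * (134*d + 74*d^3 + 2*d^5) = -2*A^8 - 84*A^4 - 376 - 376*A^-4 - 84*A^-8 - 2*A^-12
  A^-4 * (30 + 82*d^2 + 8*d^4) = 8*A^4 + 114 + 242*A^-4 + 114*A^-8 + 8*A^-12
  A^-6 * (32*d + 13*d^3) = -13 - 71*A^-4 - 71*A^-8 - 13*A^-12
  A^-8 * (3 + 7*d^2) = 7*A^-4 + 17*A^-8 + 7*A^-12
  A^-10 * (d) = -A^-8 - A^-12
Summing the groups: <K> = -A^20 + 2*A^16 - 3*A^12 + 4*A^8 - 5*A^4 + 5 - 3*A^-4 + 3*A^-8 - A^-12
Normalise by the writhe: (-A^3)^(-w) = (-A^3)^(4) = A^12, so f(A) = A^12 * <K> = -A^32 + 2*A^28 - 3*A^24 + 4*A^20 - 5*A^16 + 5*A^12 - 3*A^8 + 3*A^4 - 1.
Substitute A = t^(-1/4), i.e. A^e → t^(-e/4): V(t) = -1 + 3*t^-1 - 3*t^-2 + 5*t^-3 - 5*t^-4 + 4*t^-5 - 3*t^-6 + 2*t^-7 - t^-8

Answer: -1 + 3*t^-1 - 3*t^-2 + 5*t^-3 - 5*t^-4 + 4*t^-5 - 3*t^-6 + 2*t^-7 - t^-8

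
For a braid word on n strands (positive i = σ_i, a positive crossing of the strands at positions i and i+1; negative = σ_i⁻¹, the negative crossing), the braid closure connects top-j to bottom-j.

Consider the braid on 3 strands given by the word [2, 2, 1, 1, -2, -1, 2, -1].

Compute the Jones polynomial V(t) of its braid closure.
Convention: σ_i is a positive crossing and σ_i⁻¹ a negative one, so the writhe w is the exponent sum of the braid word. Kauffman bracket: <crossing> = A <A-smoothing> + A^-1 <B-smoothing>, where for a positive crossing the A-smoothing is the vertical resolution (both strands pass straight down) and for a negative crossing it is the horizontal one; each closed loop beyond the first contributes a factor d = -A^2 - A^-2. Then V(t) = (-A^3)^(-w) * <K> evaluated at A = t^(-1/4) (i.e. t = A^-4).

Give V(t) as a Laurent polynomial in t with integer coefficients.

Braid: s2 s2 s1 s1 s2^-1 s1^-1 s2 s1^-1 on 3 strands, 8 crossings.
Writhe w = (#positive) - (#negative) = 5 - 3 = 2.
State-sum expansion of <K>. There are 2^8 = 256 states.
For each crossing: s=0 is the vertical smoothing, s=1 horizontal. Crossing k contributes A^(sign_k * (1 - 2*s_k)); loop factor d = -A^2 - A^-2.
Tabulate the states by total A-exponent and number of loops L (A-exp: L × count):
  A^8: L=2 ×1
  A^6: L=1 ×3, L=3 ×5
  A^4: L=2 ×24, L=4 ×4
  A^2: L=1 ×24, L=3 ×31, L=5 ×1
  A^0: L=2 ×56, L=4 ×14
  A^-2: L=1 ×10, L=3 ×44, L=5 ×2
  A^-4: L=2 ×13, L=4 ×15
  A^-6: L=3 ×6, L=5 ×2
  A^-8: L=4 ×1
Each group contributes A^e * Σ count * d^(L-1):
Powers of d = -A^2 - A^-2: d^2 = A^4 + 2 + A^-4; d^3 = -A^6 - 3*A^2 - 3*A^-2 - A^-6; d^4 = A^8 + 4*A^4 + 6 + 4*A^-4 + A^-8.
  A^8 * (d) = -A^10 - A^6
  A^6 * (3 + 5*d^2) = 5*A^10 + 13*A^6 + 5*A^2
  A^4 * (24*d + 4*d^3) = -4*A^10 - 36*A^6 - 36*A^2 - 4*A^-2
  A^2 * (24 + 31*d^2 + d^4) = A^10 + 35*A^6 + 92*A^2 + 35*A^-2 + A^-6
  A^0 * (56*d + 14*d^3) = -14*A^6 - 98*A^2 - 98*A^-2 - 14*A^-6
  A^-2 * (10 + 44*d^2 + 2*d^4) = 2*A^6 + 52*A^2 + 110*A^-2 + 52*A^-6 + 2*A^-10
  A^-4 * (13*d + 15*d^3) = -15*A^2 - 58*A^-2 - 58*A^-6 - 15*A^-10
  A^-6 * (6*d^2 + 2*d^4) = 2*A^2 + 14*A^-2 + 24*A^-6 + 14*A^-10 + 2*A^-14
  A^-8 * (d^3) = -A^-2 - 3*A^-6 - 3*A^-10 - A^-14
Summing the groups: <K> = A^10 - A^6 + 2*A^2 - 2*A^-2 + 2*A^-6 - 2*A^-10 + A^-14
Normalise by the writhe: (-A^3)^(-w) = (-A^3)^(-2) = A^-6, so f(A) = A^-6 * <K> = A^4 - 1 + 2*A^-4 - 2*A^-8 + 2*A^-12 - 2*A^-16 + A^-20.
Substitute A = t^(-1/4), i.e. A^e → t^(-e/4): V(t) = t^5 - 2*t^4 + 2*t^3 - 2*t^2 + 2*t - 1 + t^-1

Answer: t^5 - 2*t^4 + 2*t^3 - 2*t^2 + 2*t - 1 + t^-1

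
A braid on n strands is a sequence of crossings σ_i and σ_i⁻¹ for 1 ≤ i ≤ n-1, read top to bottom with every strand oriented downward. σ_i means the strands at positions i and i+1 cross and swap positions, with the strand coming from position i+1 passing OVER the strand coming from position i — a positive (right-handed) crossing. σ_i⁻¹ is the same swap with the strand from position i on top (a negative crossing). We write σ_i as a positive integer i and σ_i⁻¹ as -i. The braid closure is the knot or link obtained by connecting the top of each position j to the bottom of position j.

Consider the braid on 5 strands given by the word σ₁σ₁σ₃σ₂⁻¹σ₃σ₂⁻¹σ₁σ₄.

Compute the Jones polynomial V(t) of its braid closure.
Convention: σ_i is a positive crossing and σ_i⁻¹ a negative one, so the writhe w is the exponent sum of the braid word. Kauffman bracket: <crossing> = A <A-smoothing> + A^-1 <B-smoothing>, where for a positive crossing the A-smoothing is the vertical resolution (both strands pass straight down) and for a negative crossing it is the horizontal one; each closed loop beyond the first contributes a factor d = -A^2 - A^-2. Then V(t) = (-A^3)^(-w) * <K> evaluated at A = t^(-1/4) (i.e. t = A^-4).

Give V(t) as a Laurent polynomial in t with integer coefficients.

-t^6 + 2*t^5 - 2*t^4 + 3*t^3 - 3*t^2 + 2*t - 1 + t^-1

Derivation:
The presented braid s1 s1 s3 s2^-1 s3 s2^-1 s1 s4 on 5 strands reduces by inverse Markov moves (closure unchanged at each step):
  Destabilize: the word has the form β·s4 where s4 occurs only as the final letter (β ∈ B_4); drop it and the last strand → 4 strands.
Reduced to β = s1 s1 s3 s2^-1 s3 s2^-1 s1 on 4 strands, 7 crossings.
Compute on β:
Braid: s1 s1 s3 s2^-1 s3 s2^-1 s1 on 4 strands, 7 crossings.
Writhe w = (#positive) - (#negative) = 5 - 2 = 3.
State-sum expansion of <K>. There are 2^7 = 128 states.
Smooth each crossing (0=||, 1=⌣⌢); contribution A^(Σ sign_k(1-2s_k)) * d^(L-1).
Tabulate the states by total A-exponent and number of loops L (A-exp: L × count):
  A^7: L=4 ×1
  A^5: L=3 ×7
  A^3: L=2 ×17, L=4 ×4
  A^1: L=1 ×15, L=3 ×19, L=5 ×1
  A^-1: L=2 ×27, L=4 ×8
  A^-3: L=3 ×20, L=5 ×1
  A^-5: L=4 ×7
  A^-7: L=5 ×1
Each group contributes A^e * Σ count * d^(L-1):
Powers of d = -A^2 - A^-2: d^2 = A^4 + 2 + A^-4; d^3 = -A^6 - 3*A^2 - 3*A^-2 - A^-6; d^4 = A^8 + 4*A^4 + 6 + 4*A^-4 + A^-8.
  A^7 * (d^3) = -A^13 - 3*A^9 - 3*A^5 - A
  A^5 * (7*d^2) = 7*A^9 + 14*A^5 + 7*A
  A^3 * (17*d + 4*d^3) = -4*A^9 - 29*A^5 - 29*A - 4*A^-3
  A^1 * (15 + 19*d^2 + d^4) = A^9 + 23*A^5 + 59*A + 23*A^-3 + A^-7
  A^-1 * (27*d + 8*d^3) = -8*A^5 - 51*A - 51*A^-3 - 8*A^-7
  A^-3 * (20*d^2 + d^4) = A^5 + 24*A + 46*A^-3 + 24*A^-7 + A^-11
  A^-5 * (7*d^3) = -7*A - 21*A^-3 - 21*A^-7 - 7*A^-11
  A^-7 * (d^4) = A + 4*A^-3 + 6*A^-7 + 4*A^-11 + A^-15
Summing the groups: <K> = -A^13 + A^9 - 2*A^5 + 3*A - 3*A^-3 + 2*A^-7 - 2*A^-11 + A^-15
Normalise by the writhe: (-A^3)^(-w) = (-A^3)^(-3) = -A^-9, so f(A) = -A^-9 * <K> = A^4 - 1 + 2*A^-4 - 3*A^-8 + 3*A^-12 - 2*A^-16 + 2*A^-20 - A^-24.
Substitute A = t^(-1/4), i.e. A^e → t^(-e/4): V(t) = -t^6 + 2*t^5 - 2*t^4 + 3*t^3 - 3*t^2 + 2*t - 1 + t^-1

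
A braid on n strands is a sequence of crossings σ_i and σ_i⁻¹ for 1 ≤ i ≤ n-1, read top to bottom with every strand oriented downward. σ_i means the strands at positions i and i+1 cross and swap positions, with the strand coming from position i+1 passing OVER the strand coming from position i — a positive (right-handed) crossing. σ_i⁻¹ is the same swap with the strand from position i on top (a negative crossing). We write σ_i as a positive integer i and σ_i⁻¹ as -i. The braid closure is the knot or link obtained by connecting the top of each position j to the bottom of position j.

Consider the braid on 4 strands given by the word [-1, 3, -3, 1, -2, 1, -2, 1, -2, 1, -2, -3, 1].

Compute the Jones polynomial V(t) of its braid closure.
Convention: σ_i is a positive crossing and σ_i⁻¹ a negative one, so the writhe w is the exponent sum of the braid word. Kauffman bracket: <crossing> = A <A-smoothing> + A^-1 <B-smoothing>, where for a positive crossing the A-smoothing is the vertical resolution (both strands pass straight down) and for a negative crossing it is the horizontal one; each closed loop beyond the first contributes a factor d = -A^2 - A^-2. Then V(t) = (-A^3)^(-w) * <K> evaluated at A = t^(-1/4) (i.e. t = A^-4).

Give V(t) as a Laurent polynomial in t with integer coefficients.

t^4 - 4*t^3 + 6*t^2 - 7*t + 9 - 7*t^-1 + 6*t^-2 - 4*t^-3 + t^-4

Derivation:
The presented braid s1^-1 s3 s3^-1 s1 s2^-1 s1 s2^-1 s1 s2^-1 s1 s2^-1 s3^-1 s1 on 4 strands reduces by inverse Markov moves (closure unchanged at each step):
  Deconjugate: the word is γ·β·γ⁻¹ with γ = s1^-1 s3 (prefix) and γ⁻¹ = s3^-1 s1 (suffix); strip both.
Reduced to β = s3^-1 s1 s2^-1 s1 s2^-1 s1 s2^-1 s1 s2^-1 on 4 strands, 9 crossings.
Compute on β:
Braid: s3^-1 s1 s2^-1 s1 s2^-1 s1 s2^-1 s1 s2^-1 on 4 strands, 9 crossings.
Writhe w = (#positive) - (#negative) = 4 - 5 = -1.
Computing the Kauffman bracket via state sum. There are 2^9 = 512 states.
Smooth each crossing (0=||, 1=⌣⌢); contribution A^(Σ sign_k(1-2s_k)) * d^(L-1).
Tabulate the states by total A-exponent and number of loops L (A-exp: L × count):
  A^9: L=5 ×1
  A^7: L=4 ×8, L=6 ×1
  A^5: L=3 ×28, L=5 ×8
  A^3: L=2 ×52, L=4 ×32
  A^1: L=1 ×45, L=3 ×77, L=5 ×4
  A^-1: L=2 ×97, L=4 ×29
  A^-3: L=3 ×80, L=5 ×4
  A^-5: L=4 ×36
  A^-7: L=5 ×9
  A^-9: L=6 ×1
Each group contributes A^e * Σ count * d^(L-1):
Powers of d = -A^2 - A^-2: d^2 = A^4 + 2 + A^-4; d^3 = -A^6 - 3*A^2 - 3*A^-2 - A^-6; d^4 = A^8 + 4*A^4 + 6 + 4*A^-4 + A^-8; d^5 = -A^10 - 5*A^6 - 10*A^2 - 10*A^-2 - 5*A^-6 - A^-10.
  A^9 * (d^4) = A^17 + 4*A^13 + 6*A^9 + 4*A^5 + A
  A^7 * (8*d^3 + d^5) = -A^17 - 13*A^13 - 34*A^9 - 34*A^5 - 13*A - A^-3
  A^5 * (28*d^2 + 8*d^4) = 8*A^13 + 60*A^9 + 104*A^5 + 60*A + 8*A^-3
  A^3 * (52*d + 32*d^3) = -32*A^9 - 148*A^5 - 148*A - 32*A^-3
  A^1 * (45 + 77*d^2 + 4*d^4) = 4*A^9 + 93*A^5 + 223*A + 93*A^-3 + 4*A^-7
  A^-1 * (97*d + 29*d^3) = -29*A^5 - 184*A - 184*A^-3 - 29*A^-7
  A^-3 * (80*d^2 + 4*d^4) = 4*A^5 + 96*A + 184*A^-3 + 96*A^-7 + 4*A^-11
  A^-5 * (36*d^3) = -36*A - 108*A^-3 - 108*A^-7 - 36*A^-11
  A^-7 * (9*d^4) = 9*A + 36*A^-3 + 54*A^-7 + 36*A^-11 + 9*A^-15
  A^-9 * (d^5) = -A - 5*A^-3 - 10*A^-7 - 10*A^-11 - 5*A^-15 - A^-19
Summing the groups: <K> = -A^13 + 4*A^9 - 6*A^5 + 7*A - 9*A^-3 + 7*A^-7 - 6*A^-11 + 4*A^-15 - A^-19
Normalise by the writhe: (-A^3)^(-w) = (-A^3)^(1) = -A^3, so f(A) = -A^3 * <K> = A^16 - 4*A^12 + 6*A^8 - 7*A^4 + 9 - 7*A^-4 + 6*A^-8 - 4*A^-12 + A^-16.
Substitute A = t^(-1/4), i.e. A^e → t^(-e/4): V(t) = t^4 - 4*t^3 + 6*t^2 - 7*t + 9 - 7*t^-1 + 6*t^-2 - 4*t^-3 + t^-4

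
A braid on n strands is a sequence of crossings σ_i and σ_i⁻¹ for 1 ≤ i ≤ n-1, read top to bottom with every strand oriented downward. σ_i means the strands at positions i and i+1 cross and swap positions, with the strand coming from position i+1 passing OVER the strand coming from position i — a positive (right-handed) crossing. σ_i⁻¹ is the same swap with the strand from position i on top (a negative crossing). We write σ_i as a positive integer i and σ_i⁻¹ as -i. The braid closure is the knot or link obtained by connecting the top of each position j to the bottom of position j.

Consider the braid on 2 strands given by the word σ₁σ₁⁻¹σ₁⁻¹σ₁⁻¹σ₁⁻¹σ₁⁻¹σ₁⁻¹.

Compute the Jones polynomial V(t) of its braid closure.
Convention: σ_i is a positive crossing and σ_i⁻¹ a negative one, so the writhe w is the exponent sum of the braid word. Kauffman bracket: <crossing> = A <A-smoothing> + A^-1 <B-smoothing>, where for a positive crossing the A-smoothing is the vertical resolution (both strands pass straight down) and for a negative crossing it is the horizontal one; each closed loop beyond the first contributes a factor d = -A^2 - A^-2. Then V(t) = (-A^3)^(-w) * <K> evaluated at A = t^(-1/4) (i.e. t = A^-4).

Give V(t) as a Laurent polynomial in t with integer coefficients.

The presented braid s1 s1^-1 s1^-1 s1^-1 s1^-1 s1^-1 s1^-1 on 2 strands reduces by inverse Markov moves (closure unchanged at each step):
  Deconjugate: the word is γ·β·γ⁻¹ with γ = s1 (prefix) and γ⁻¹ = s1^-1 (suffix); strip both.
Reduced to β = s1^-1 s1^-1 s1^-1 s1^-1 s1^-1 on 2 strands, 5 crossings.
Compute on β:
Braid: s1^-1 s1^-1 s1^-1 s1^-1 s1^-1 on 2 strands, 5 crossings.
Writhe w = (#positive) - (#negative) = 0 - 5 = -5.
Computing the Kauffman bracket via state sum. There are 2^5 = 32 states.
For each crossing: s=0 is the vertical smoothing, s=1 horizontal. Crossing k contributes A^(sign_k * (1 - 2*s_k)); loop factor d = -A^2 - A^-2.
  state 00000: A-exp=-5, loops=2, term = A^-5 * d^1
  state 00001: A-exp=-3, loops=1, term = A^-3 * d^0
  state 00010: A-exp=-3, loops=1, term = A^-3 * d^0
  state 00011: A-exp=-1, loops=2, term = A^-1 * d^1
  state 00100: A-exp=-3, loops=1, term = A^-3 * d^0
  state 00101: A-exp=-1, loops=2, term = A^-1 * d^1
  state 00110: A-exp=-1, loops=2, term = A^-1 * d^1
  state 00111: A-exp=+1, loops=3, term = A^1 * d^2
  state 01000: A-exp=-3, loops=1, term = A^-3 * d^0
  state 01001: A-exp=-1, loops=2, term = A^-1 * d^1
  state 01010: A-exp=-1, loops=2, term = A^-1 * d^1
  state 01011: A-exp=+1, loops=3, term = A^1 * d^2
  state 01100: A-exp=-1, loops=2, term = A^-1 * d^1
  state 01101: A-exp=+1, loops=3, term = A^1 * d^2
  state 01110: A-exp=+1, loops=3, term = A^1 * d^2
  state 01111: A-exp=+3, loops=4, term = A^3 * d^3
  state 10000: A-exp=-3, loops=1, term = A^-3 * d^0
  state 10001: A-exp=-1, loops=2, term = A^-1 * d^1
  state 10010: A-exp=-1, loops=2, term = A^-1 * d^1
  state 10011: A-exp=+1, loops=3, term = A^1 * d^2
  state 10100: A-exp=-1, loops=2, term = A^-1 * d^1
  state 10101: A-exp=+1, loops=3, term = A^1 * d^2
  state 10110: A-exp=+1, loops=3, term = A^1 * d^2
  state 10111: A-exp=+3, loops=4, term = A^3 * d^3
  state 11000: A-exp=-1, loops=2, term = A^-1 * d^1
  state 11001: A-exp=+1, loops=3, term = A^1 * d^2
  state 11010: A-exp=+1, loops=3, term = A^1 * d^2
  state 11011: A-exp=+3, loops=4, term = A^3 * d^3
  state 11100: A-exp=+1, loops=3, term = A^1 * d^2
  state 11101: A-exp=+3, loops=4, term = A^3 * d^3
  state 11110: A-exp=+3, loops=4, term = A^3 * d^3
  state 11111: A-exp=+5, loops=5, term = A^5 * d^4
Collect the terms by A-exponent (count of states per loop number):
Powers of d = -A^2 - A^-2: d^2 = A^4 + 2 + A^-4; d^3 = -A^6 - 3*A^2 - 3*A^-2 - A^-6; d^4 = A^8 + 4*A^4 + 6 + 4*A^-4 + A^-8.
  A^5 * (d^4) = A^13 + 4*A^9 + 6*A^5 + 4*A + A^-3
  A^3 * (5*d^3) = -5*A^9 - 15*A^5 - 15*A - 5*A^-3
  A^1 * (10*d^2) = 10*A^5 + 20*A + 10*A^-3
  A^-1 * (10*d) = -10*A - 10*A^-3
  A^-3 * (5) = 5*A^-3
  A^-5 * (d) = -A^-3 - A^-7
Summing the groups: <K> = A^13 - A^9 + A^5 - A - A^-7
Normalise by the writhe: (-A^3)^(-w) = (-A^3)^(5) = -A^15, so f(A) = -A^15 * <K> = -A^28 + A^24 - A^20 + A^16 + A^8.
Substitute A = t^(-1/4), i.e. A^e → t^(-e/4): V(t) = t^-2 + t^-4 - t^-5 + t^-6 - t^-7

Answer: t^-2 + t^-4 - t^-5 + t^-6 - t^-7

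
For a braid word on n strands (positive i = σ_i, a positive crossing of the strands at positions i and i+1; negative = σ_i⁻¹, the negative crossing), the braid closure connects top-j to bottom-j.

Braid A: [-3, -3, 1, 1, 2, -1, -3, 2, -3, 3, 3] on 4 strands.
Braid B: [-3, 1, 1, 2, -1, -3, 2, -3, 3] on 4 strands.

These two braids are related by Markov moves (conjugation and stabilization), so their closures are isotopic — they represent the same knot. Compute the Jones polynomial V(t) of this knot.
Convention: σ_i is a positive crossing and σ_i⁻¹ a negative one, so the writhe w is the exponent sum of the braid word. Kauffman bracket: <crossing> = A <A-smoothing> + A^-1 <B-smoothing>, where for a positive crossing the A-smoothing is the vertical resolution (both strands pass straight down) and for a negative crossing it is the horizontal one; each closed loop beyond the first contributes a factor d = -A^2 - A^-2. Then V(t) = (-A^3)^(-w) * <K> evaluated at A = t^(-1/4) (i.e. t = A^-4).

Markov-equivalent braids have isotopic closures, hence identical knot invariants. Strip the Markov moves from each word to reach a common short braid β, then compute V(t) once on β.
Braid A: s3^-1 s3^-1 s1 s1 s2 s1^-1 s3^-1 s2 s3^-1 s3 s3 on 4 strands reduces by inverse Markov moves (closure unchanged at each step):
  Deconjugate: the word is γ·β·γ⁻¹ with γ = s3^-1 s3^-1 (prefix) and γ⁻¹ = s3 s3 (suffix); strip both.
Reduced to β = s1 s1 s2 s1^-1 s3^-1 s2 s3^-1 on 4 strands, 7 crossings.
Braid B: s3^-1 s1 s1 s2 s1^-1 s3^-1 s2 s3^-1 s3 on 4 strands reduces by inverse Markov moves (closure unchanged at each step):
  Deconjugate: the word is γ·β·γ⁻¹ with γ = s3^-1 (prefix) and γ⁻¹ = s3 (suffix); strip both.
Reduced to β = s1 s1 s2 s1^-1 s3^-1 s2 s3^-1 on 4 strands, 7 crossings.
Both give the same β = s1 s1 s2 s1^-1 s3^-1 s2 s3^-1 on 4 strands, so one state sum suffices:
Braid: s1 s1 s2 s1^-1 s3^-1 s2 s3^-1 on 4 strands, 7 crossings.
Writhe w = (#positive) - (#negative) = 4 - 3 = 1.
Computing the Kauffman bracket via state sum. There are 2^7 = 128 states.
For each crossing: s=0 is the vertical smoothing, s=1 horizontal. Crossing k contributes A^(sign_k * (1 - 2*s_k)); loop factor d = -A^2 - A^-2.
Tabulate the states by total A-exponent and number of loops L (A-exp: L × count):
  A^7: L=3 ×1
  A^5: L=2 ×4, L=4 ×3
  A^3: L=1 ×5, L=3 ×15, L=5 ×1
  A^1: L=2 ×27, L=4 ×8
  A^-1: L=1 ×14, L=3 ×20, L=5 ×1
  A^-3: L=2 ×17, L=4 ×4
  A^-5: L=3 ×7
  A^-7: L=4 ×1
Each group contributes A^e * Σ count * d^(L-1):
Powers of d = -A^2 - A^-2: d^2 = A^4 + 2 + A^-4; d^3 = -A^6 - 3*A^2 - 3*A^-2 - A^-6; d^4 = A^8 + 4*A^4 + 6 + 4*A^-4 + A^-8.
  A^7 * (d^2) = A^11 + 2*A^7 + A^3
  A^5 * (4*d + 3*d^3) = -3*A^11 - 13*A^7 - 13*A^3 - 3*A^-1
  A^3 * (5 + 15*d^2 + d^4) = A^11 + 19*A^7 + 41*A^3 + 19*A^-1 + A^-5
  A^1 * (27*d + 8*d^3) = -8*A^7 - 51*A^3 - 51*A^-1 - 8*A^-5
  A^-1 * (14 + 20*d^2 + d^4) = A^7 + 24*A^3 + 60*A^-1 + 24*A^-5 + A^-9
  A^-3 * (17*d + 4*d^3) = -4*A^3 - 29*A^-1 - 29*A^-5 - 4*A^-9
  A^-5 * (7*d^2) = 7*A^-1 + 14*A^-5 + 7*A^-9
  A^-7 * (d^3) = -A^-1 - 3*A^-5 - 3*A^-9 - A^-13
Summing the groups: <K> = -A^11 + A^7 - 2*A^3 + 2*A^-1 - A^-5 + A^-9 - A^-13
Normalise by the writhe: (-A^3)^(-w) = (-A^3)^(-1) = -A^-3, so f(A) = -A^-3 * <K> = A^8 - A^4 + 2 - 2*A^-4 + A^-8 - A^-12 + A^-16.
Substitute A = t^(-1/4), i.e. A^e → t^(-e/4): V(t) = t^4 - t^3 + t^2 - 2*t + 2 - t^-1 + t^-2

Answer: t^4 - t^3 + t^2 - 2*t + 2 - t^-1 + t^-2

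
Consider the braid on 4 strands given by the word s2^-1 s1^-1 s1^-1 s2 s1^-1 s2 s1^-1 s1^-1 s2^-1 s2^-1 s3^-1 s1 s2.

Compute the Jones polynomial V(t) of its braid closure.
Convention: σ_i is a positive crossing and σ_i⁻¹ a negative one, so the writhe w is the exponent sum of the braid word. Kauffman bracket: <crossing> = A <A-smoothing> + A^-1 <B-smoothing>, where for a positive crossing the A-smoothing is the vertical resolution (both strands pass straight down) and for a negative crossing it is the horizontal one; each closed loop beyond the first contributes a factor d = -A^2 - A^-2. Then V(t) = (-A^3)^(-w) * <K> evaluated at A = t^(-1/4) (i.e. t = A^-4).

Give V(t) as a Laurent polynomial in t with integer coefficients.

The presented braid s2^-1 s1^-1 s1^-1 s2 s1^-1 s2 s1^-1 s1^-1 s2^-1 s2^-1 s3^-1 s1 s2 on 4 strands reduces by inverse Markov moves (closure unchanged at each step):
  Deconjugate: the word is γ·β·γ⁻¹ with γ = s2^-1 s1^-1 (prefix) and γ⁻¹ = s1 s2 (suffix); strip both.
  Destabilize: the word has the form β·s3^-1 where s3^-1 occurs only as the final letter (β ∈ B_3); drop it and the last strand → 3 strands.
Reduced to β = s1^-1 s2 s1^-1 s2 s1^-1 s1^-1 s2^-1 s2^-1 on 3 strands, 8 crossings.
Compute on β:
Braid: s1^-1 s2 s1^-1 s2 s1^-1 s1^-1 s2^-1 s2^-1 on 3 strands, 8 crossings.
Writhe w = (#positive) - (#negative) = 2 - 6 = -4.
State-sum expansion of <K>. There are 2^8 = 256 states.
Each crossing splits two ways (0=vertical, 1=horizontal). The state's weight is A^(#A-smoothings - #B-smoothings) * d^(loops - 1).
Tabulate the states by total A-exponent and number of loops L (A-exp: L × count):
  A^8: L=5 ×1
  A^6: L=4 ×8
  A^4: L=3 ×26, L=5 ×2
  A^2: L=2 ×41, L=4 ×15
  A^0: L=1 ×26, L=3 ×43, L=5 ×1
  A^-2: L=2 ×47, L=4 ×9
  A^-4: L=1 ×11, L=3 ×16, L=5 ×1
  A^-6: L=2 ×6, L=4 ×2
  A^-8: L=3 ×1
Each group contributes A^e * Σ count * d^(L-1):
Powers of d = -A^2 - A^-2: d^2 = A^4 + 2 + A^-4; d^3 = -A^6 - 3*A^2 - 3*A^-2 - A^-6; d^4 = A^8 + 4*A^4 + 6 + 4*A^-4 + A^-8.
  A^8 * (d^4) = A^16 + 4*A^12 + 6*A^8 + 4*A^4 + 1
  A^6 * (8*d^3) = -8*A^12 - 24*A^8 - 24*A^4 - 8
  A^4 * (26*d^2 + 2*d^4) = 2*A^12 + 34*A^8 + 64*A^4 + 34 + 2*A^-4
  A^2 * (41*d + 15*d^3) = -15*A^8 - 86*A^4 - 86 - 15*A^-4
  A^0 * (26 + 43*d^2 + d^4) = A^8 + 47*A^4 + 118 + 47*A^-4 + A^-8
  A^-2 * (47*d + 9*d^3) = -9*A^4 - 74 - 74*A^-4 - 9*A^-8
  A^-4 * (11 + 16*d^2 + d^4) = A^4 + 20 + 49*A^-4 + 20*A^-8 + A^-12
  A^-6 * (6*d + 2*d^3) = -2 - 12*A^-4 - 12*A^-8 - 2*A^-12
  A^-8 * (d^2) = A^-4 + 2*A^-8 + A^-12
Summing the groups: <K> = A^16 - 2*A^12 + 2*A^8 - 3*A^4 + 3 - 2*A^-4 + 2*A^-8
Normalise by the writhe: (-A^3)^(-w) = (-A^3)^(4) = A^12, so f(A) = A^12 * <K> = A^28 - 2*A^24 + 2*A^20 - 3*A^16 + 3*A^12 - 2*A^8 + 2*A^4.
Substitute A = t^(-1/4), i.e. A^e → t^(-e/4): V(t) = 2*t^-1 - 2*t^-2 + 3*t^-3 - 3*t^-4 + 2*t^-5 - 2*t^-6 + t^-7

Answer: 2*t^-1 - 2*t^-2 + 3*t^-3 - 3*t^-4 + 2*t^-5 - 2*t^-6 + t^-7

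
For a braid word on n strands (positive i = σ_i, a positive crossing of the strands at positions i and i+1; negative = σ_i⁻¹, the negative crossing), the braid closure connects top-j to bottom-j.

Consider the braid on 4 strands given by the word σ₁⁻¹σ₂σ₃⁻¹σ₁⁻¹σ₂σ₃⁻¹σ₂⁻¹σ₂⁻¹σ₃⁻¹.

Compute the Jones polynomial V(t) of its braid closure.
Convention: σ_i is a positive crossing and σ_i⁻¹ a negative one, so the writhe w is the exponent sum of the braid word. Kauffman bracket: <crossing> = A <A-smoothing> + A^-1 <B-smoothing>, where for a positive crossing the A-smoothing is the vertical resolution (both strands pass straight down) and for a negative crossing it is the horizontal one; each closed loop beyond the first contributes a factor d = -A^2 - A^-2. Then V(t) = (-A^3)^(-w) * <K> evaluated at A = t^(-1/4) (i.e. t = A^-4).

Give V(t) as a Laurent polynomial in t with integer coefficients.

2*t^-1 - 3*t^-2 + 4*t^-3 - 4*t^-4 + 4*t^-5 - 3*t^-6 + 2*t^-7 - t^-8

Derivation:
Braid: s1^-1 s2 s3^-1 s1^-1 s2 s3^-1 s2^-1 s2^-1 s3^-1 on 4 strands, 9 crossings.
Writhe w = (#positive) - (#negative) = 2 - 7 = -5.
Enumerate smoothing states for the bracket polynomial. There are 2^9 = 512 states.
Smooth each crossing (0=||, 1=⌣⌢); contribution A^(Σ sign_k(1-2s_k)) * d^(L-1).
Tabulate the states by total A-exponent and number of loops L (A-exp: L × count):
  A^9: L=5 ×1
  A^7: L=4 ×9
  A^5: L=3 ×33, L=5 ×3
  A^3: L=2 ×59, L=4 ×25
  A^1: L=1 ×42, L=3 ×80, L=5 ×4
  A^-1: L=2 ×93, L=4 ×33
  A^-3: L=1 ×19, L=3 ×58, L=5 ×7
  A^-5: L=2 ×19, L=4 ×16, L=6 ×1
  A^-7: L=3 ×7, L=5 ×2
  A^-9: L=4 ×1
Each group contributes A^e * Σ count * d^(L-1):
Powers of d = -A^2 - A^-2: d^2 = A^4 + 2 + A^-4; d^3 = -A^6 - 3*A^2 - 3*A^-2 - A^-6; d^4 = A^8 + 4*A^4 + 6 + 4*A^-4 + A^-8; d^5 = -A^10 - 5*A^6 - 10*A^2 - 10*A^-2 - 5*A^-6 - A^-10.
  A^9 * (d^4) = A^17 + 4*A^13 + 6*A^9 + 4*A^5 + A
  A^7 * (9*d^3) = -9*A^13 - 27*A^9 - 27*A^5 - 9*A
  A^5 * (33*d^2 + 3*d^4) = 3*A^13 + 45*A^9 + 84*A^5 + 45*A + 3*A^-3
  A^3 * (59*d + 25*d^3) = -25*A^9 - 134*A^5 - 134*A - 25*A^-3
  A^1 * (42 + 80*d^2 + 4*d^4) = 4*A^9 + 96*A^5 + 226*A + 96*A^-3 + 4*A^-7
  A^-1 * (93*d + 33*d^3) = -33*A^5 - 192*A - 192*A^-3 - 33*A^-7
  A^-3 * (19 + 58*d^2 + 7*d^4) = 7*A^5 + 86*A + 177*A^-3 + 86*A^-7 + 7*A^-11
  A^-5 * (19*d + 16*d^3 + d^5) = -A^5 - 21*A - 77*A^-3 - 77*A^-7 - 21*A^-11 - A^-15
  A^-7 * (7*d^2 + 2*d^4) = 2*A + 15*A^-3 + 26*A^-7 + 15*A^-11 + 2*A^-15
  A^-9 * (d^3) = -A^-3 - 3*A^-7 - 3*A^-11 - A^-15
Summing the groups: <K> = A^17 - 2*A^13 + 3*A^9 - 4*A^5 + 4*A - 4*A^-3 + 3*A^-7 - 2*A^-11
Normalise by the writhe: (-A^3)^(-w) = (-A^3)^(5) = -A^15, so f(A) = -A^15 * <K> = -A^32 + 2*A^28 - 3*A^24 + 4*A^20 - 4*A^16 + 4*A^12 - 3*A^8 + 2*A^4.
Substitute A = t^(-1/4), i.e. A^e → t^(-e/4): V(t) = 2*t^-1 - 3*t^-2 + 4*t^-3 - 4*t^-4 + 4*t^-5 - 3*t^-6 + 2*t^-7 - t^-8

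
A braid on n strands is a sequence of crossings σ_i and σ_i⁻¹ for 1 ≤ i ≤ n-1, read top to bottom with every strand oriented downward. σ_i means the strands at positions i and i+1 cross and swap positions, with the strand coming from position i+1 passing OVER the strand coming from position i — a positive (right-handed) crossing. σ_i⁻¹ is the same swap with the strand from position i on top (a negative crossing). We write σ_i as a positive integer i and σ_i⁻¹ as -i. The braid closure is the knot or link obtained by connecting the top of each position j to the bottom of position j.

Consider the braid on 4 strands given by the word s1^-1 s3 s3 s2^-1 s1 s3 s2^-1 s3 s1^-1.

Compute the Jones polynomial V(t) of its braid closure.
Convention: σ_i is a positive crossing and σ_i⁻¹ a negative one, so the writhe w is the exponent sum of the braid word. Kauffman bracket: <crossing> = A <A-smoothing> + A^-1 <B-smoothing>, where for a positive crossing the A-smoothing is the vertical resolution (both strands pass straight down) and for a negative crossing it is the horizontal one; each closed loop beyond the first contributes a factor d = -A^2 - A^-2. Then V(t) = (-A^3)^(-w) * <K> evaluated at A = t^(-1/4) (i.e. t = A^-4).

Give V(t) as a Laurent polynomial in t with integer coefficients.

t^5 - 2*t^4 + 3*t^3 - 3*t^2 + 3*t - 3 + 2*t^-1 - t^-2 + t^-3

Derivation:
Braid: s1^-1 s3 s3 s2^-1 s1 s3 s2^-1 s3 s1^-1 on 4 strands, 9 crossings.
Writhe w = (#positive) - (#negative) = 5 - 4 = 1.
Enumerate smoothing states for the bracket polynomial. There are 2^9 = 512 states.
Each crossing splits two ways (0=vertical, 1=horizontal). The state's weight is A^(#A-smoothings - #B-smoothings) * d^(loops - 1).
Tabulate the states by total A-exponent and number of loops L (A-exp: L × count):
  A^9: L=4 ×1
  A^7: L=3 ×9
  A^5: L=2 ×29, L=4 ×7
  A^3: L=1 ×30, L=3 ×52, L=5 ×2
  A^1: L=2 ×83, L=4 ×43
  A^-1: L=1 ×11, L=3 ×93, L=5 ×22
  A^-3: L=2 ×19, L=4 ×58, L=6 ×7
  A^-5: L=3 ×15, L=5 ×20, L=7 ×1
  A^-7: L=4 ×6, L=6 ×3
  A^-9: L=5 ×1
Each group contributes A^e * Σ count * d^(L-1):
Powers of d = -A^2 - A^-2: d^2 = A^4 + 2 + A^-4; d^3 = -A^6 - 3*A^2 - 3*A^-2 - A^-6; d^4 = A^8 + 4*A^4 + 6 + 4*A^-4 + A^-8; d^5 = -A^10 - 5*A^6 - 10*A^2 - 10*A^-2 - 5*A^-6 - A^-10; d^6 = A^12 + 6*A^8 + 15*A^4 + 20 + 15*A^-4 + 6*A^-8 + A^-12.
  A^9 * (d^3) = -A^15 - 3*A^11 - 3*A^7 - A^3
  A^7 * (9*d^2) = 9*A^11 + 18*A^7 + 9*A^3
  A^5 * (29*d + 7*d^3) = -7*A^11 - 50*A^7 - 50*A^3 - 7*A^-1
  A^3 * (30 + 52*d^2 + 2*d^4) = 2*A^11 + 60*A^7 + 146*A^3 + 60*A^-1 + 2*A^-5
  A^1 * (83*d + 43*d^3) = -43*A^7 - 212*A^3 - 212*A^-1 - 43*A^-5
  A^-1 * (11 + 93*d^2 + 22*d^4) = 22*A^7 + 181*A^3 + 329*A^-1 + 181*A^-5 + 22*A^-9
  A^-3 * (19*d + 58*d^3 + 7*d^5) = -7*A^7 - 93*A^3 - 263*A^-1 - 263*A^-5 - 93*A^-9 - 7*A^-13
  A^-5 * (15*d^2 + 20*d^4 + d^6) = A^7 + 26*A^3 + 110*A^-1 + 170*A^-5 + 110*A^-9 + 26*A^-13 + A^-17
  A^-7 * (6*d^3 + 3*d^5) = -3*A^3 - 21*A^-1 - 48*A^-5 - 48*A^-9 - 21*A^-13 - 3*A^-17
  A^-9 * (d^4) = A^-1 + 4*A^-5 + 6*A^-9 + 4*A^-13 + A^-17
Summing the groups: <K> = -A^15 + A^11 - 2*A^7 + 3*A^3 - 3*A^-1 + 3*A^-5 - 3*A^-9 + 2*A^-13 - A^-17
Normalise by the writhe: (-A^3)^(-w) = (-A^3)^(-1) = -A^-3, so f(A) = -A^-3 * <K> = A^12 - A^8 + 2*A^4 - 3 + 3*A^-4 - 3*A^-8 + 3*A^-12 - 2*A^-16 + A^-20.
Substitute A = t^(-1/4), i.e. A^e → t^(-e/4): V(t) = t^5 - 2*t^4 + 3*t^3 - 3*t^2 + 3*t - 3 + 2*t^-1 - t^-2 + t^-3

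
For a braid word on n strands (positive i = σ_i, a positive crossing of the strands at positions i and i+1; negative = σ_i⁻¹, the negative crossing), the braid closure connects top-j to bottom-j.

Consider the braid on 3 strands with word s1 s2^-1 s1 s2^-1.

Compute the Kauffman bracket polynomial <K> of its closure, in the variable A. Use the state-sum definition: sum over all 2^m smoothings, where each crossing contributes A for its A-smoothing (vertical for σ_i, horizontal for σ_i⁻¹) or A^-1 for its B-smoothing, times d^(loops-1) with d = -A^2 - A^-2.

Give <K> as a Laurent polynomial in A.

Braid: s1 s2^-1 s1 s2^-1 on 3 strands, 4 crossings.
Writhe w = (#positive) - (#negative) = 2 - 2 = 0.
State-sum expansion of <K>. There are 2^4 = 16 states.
For each crossing: s=0 is the vertical smoothing, s=1 horizontal. Crossing k contributes A^(sign_k * (1 - 2*s_k)); loop factor d = -A^2 - A^-2.
  state 0000: A-exp=+0, loops=3, term = A^0 * d^2
  state 0001: A-exp=+2, loops=2, term = A^2 * d^1
  state 0010: A-exp=-2, loops=2, term = A^-2 * d^1
  state 0011: A-exp=+0, loops=1, term = A^0 * d^0
  state 0100: A-exp=+2, loops=2, term = A^2 * d^1
  state 0101: A-exp=+4, loops=3, term = A^4 * d^2
  state 0110: A-exp=+0, loops=1, term = A^0 * d^0
  state 0111: A-exp=+2, loops=2, term = A^2 * d^1
  state 1000: A-exp=-2, loops=2, term = A^-2 * d^1
  state 1001: A-exp=+0, loops=1, term = A^0 * d^0
  state 1010: A-exp=-4, loops=3, term = A^-4 * d^2
  state 1011: A-exp=-2, loops=2, term = A^-2 * d^1
  state 1100: A-exp=+0, loops=1, term = A^0 * d^0
  state 1101: A-exp=+2, loops=2, term = A^2 * d^1
  state 1110: A-exp=-2, loops=2, term = A^-2 * d^1
  state 1111: A-exp=+0, loops=1, term = A^0 * d^0
Collect the terms by A-exponent (count of states per loop number):
Powers of d = -A^2 - A^-2: d^2 = A^4 + 2 + A^-4.
  A^4 * (d^2) = A^8 + 2*A^4 + 1
  A^2 * (4*d) = -4*A^4 - 4
  A^0 * (5 + d^2) = A^4 + 7 + A^-4
  A^-2 * (4*d) = -4 - 4*A^-4
  A^-4 * (d^2) = 1 + 2*A^-4 + A^-8
Summing the groups: <K> = A^8 - A^4 + 1 - A^-4 + A^-8

Answer: A^8 - A^4 + 1 - A^-4 + A^-8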